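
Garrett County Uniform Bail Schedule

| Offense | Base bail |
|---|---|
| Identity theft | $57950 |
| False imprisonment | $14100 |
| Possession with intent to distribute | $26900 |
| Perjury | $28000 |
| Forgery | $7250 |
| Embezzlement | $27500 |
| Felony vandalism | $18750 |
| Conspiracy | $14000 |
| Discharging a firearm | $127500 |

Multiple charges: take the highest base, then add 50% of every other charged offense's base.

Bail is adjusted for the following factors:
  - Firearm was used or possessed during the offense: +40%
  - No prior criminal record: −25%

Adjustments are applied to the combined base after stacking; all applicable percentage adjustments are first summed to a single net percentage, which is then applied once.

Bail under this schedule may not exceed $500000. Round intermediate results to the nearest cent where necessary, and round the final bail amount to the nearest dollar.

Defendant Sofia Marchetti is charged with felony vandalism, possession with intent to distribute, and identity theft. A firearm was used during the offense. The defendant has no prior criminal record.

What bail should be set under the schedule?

$92891

Base amounts from the schedule: felony vandalism $18750; possession with intent to distribute $26900; identity theft $57950.
Stacking rule: highest base plus 50% of each additional charge. Highest is identity theft at $57950. Additional: $18750 × 50% = $9375; $26900 × 50% = $13450. Combined base = $57950 + $22825 = $80775.
Net percentage adjustment: +40% −25% = +15%. $80775 × 1.15 = $92891.25.
$92891.25 is within the $500000 maximum.
Rounded to the nearest dollar: $92891.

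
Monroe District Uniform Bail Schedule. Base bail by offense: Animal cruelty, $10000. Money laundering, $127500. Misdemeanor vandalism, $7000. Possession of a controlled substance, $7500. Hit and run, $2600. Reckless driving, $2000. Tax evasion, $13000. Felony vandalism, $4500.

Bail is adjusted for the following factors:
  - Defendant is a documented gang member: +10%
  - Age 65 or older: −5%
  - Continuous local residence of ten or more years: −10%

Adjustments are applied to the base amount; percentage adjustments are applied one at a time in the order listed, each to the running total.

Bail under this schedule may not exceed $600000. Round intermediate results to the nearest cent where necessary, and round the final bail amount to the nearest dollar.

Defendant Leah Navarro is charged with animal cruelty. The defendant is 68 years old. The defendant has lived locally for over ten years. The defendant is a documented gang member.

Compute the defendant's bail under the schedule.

Base amounts from the schedule: animal cruelty $10000.
Single charge. Combined base = $10000.
Defendant is a documented gang member (+10%): $10000 × 1.1 = $11000.
Age 65 or older (−5%): $11000 × 0.95 = $10450.
Continuous local residence of ten or more years (−10%): $10450 × 0.9 = $9405.
$9405 is within the $600000 maximum.

$9405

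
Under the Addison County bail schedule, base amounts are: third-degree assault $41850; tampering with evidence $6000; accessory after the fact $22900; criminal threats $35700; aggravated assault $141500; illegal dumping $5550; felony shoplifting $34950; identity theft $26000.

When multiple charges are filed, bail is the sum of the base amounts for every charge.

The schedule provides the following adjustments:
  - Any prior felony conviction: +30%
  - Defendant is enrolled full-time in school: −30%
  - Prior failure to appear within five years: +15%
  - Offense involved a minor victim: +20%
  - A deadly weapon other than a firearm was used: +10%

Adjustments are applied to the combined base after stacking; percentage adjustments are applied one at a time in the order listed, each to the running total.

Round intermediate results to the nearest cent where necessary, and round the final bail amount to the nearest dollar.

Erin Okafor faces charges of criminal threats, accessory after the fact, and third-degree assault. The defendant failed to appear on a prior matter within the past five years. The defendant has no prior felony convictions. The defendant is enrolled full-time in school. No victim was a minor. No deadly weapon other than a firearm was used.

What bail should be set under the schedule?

$80862

Base amounts from the schedule: criminal threats $35700; accessory after the fact $22900; third-degree assault $41850.
Stacking rule: sum of all bases. $35700 + $22900 + $41850 = $100450.
Defendant is enrolled full-time in school (−30%): $100450 × 0.7 = $70315.
Prior failure to appear within five years (+15%): $70315 × 1.15 = $80862.25.
Rounded to the nearest dollar: $80862.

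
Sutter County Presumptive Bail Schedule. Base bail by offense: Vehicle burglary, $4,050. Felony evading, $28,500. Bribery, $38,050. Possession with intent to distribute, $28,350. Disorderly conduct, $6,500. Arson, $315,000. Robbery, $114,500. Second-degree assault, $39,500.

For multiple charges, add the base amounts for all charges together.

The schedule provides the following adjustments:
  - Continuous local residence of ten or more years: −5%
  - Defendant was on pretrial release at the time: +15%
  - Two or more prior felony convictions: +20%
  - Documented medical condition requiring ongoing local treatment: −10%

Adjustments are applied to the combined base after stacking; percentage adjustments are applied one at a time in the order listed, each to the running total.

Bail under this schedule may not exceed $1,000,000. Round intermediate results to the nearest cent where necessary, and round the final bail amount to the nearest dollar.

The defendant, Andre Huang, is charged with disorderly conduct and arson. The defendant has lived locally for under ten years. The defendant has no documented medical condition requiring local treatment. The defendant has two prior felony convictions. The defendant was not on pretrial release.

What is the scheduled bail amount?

$385,800

Base amounts from the schedule: disorderly conduct $6,500; arson $315,000.
Stacking rule: sum of all bases. $6,500 + $315,000 = $321,500.
Two or more prior felony convictions (+20%): $321,500 × 1.2 = $385,800.
$385,800 is within the $1,000,000 maximum.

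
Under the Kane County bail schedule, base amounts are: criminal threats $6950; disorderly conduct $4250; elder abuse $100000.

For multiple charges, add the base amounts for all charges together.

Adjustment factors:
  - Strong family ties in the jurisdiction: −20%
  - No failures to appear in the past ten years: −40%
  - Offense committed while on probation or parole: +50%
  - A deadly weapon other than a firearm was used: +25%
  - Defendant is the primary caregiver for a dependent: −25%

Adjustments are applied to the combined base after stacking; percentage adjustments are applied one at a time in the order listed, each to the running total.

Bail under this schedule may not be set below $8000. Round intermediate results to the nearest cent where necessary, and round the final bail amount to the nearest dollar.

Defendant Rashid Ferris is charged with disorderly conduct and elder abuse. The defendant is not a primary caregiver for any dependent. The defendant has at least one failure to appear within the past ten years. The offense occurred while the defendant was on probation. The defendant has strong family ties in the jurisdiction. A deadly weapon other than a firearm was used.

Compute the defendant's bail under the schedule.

Base amounts from the schedule: disorderly conduct $4250; elder abuse $100000.
Stacking rule: sum of all bases. $4250 + $100000 = $104250.
Strong family ties in the jurisdiction (−20%): $104250 × 0.8 = $83400.
Offense committed while on probation or parole (+50%): $83400 × 1.5 = $125100.
A deadly weapon other than a firearm was used (+25%): $125100 × 1.25 = $156375.
$156375 is at or above the $8000 minimum.

$156375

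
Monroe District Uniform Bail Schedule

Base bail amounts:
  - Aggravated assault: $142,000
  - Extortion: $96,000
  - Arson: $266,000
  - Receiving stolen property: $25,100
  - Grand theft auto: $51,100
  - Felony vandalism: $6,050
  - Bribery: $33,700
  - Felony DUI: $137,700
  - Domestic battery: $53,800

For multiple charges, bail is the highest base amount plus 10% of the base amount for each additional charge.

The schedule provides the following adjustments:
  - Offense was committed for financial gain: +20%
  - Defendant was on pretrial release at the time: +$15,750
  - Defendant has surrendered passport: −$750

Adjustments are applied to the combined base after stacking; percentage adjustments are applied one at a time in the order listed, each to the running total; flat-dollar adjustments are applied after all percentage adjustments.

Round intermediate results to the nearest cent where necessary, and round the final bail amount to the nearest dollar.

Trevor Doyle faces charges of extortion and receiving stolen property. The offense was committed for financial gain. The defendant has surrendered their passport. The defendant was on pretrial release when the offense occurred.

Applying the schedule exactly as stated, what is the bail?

$133,212

Base amounts from the schedule: extortion $96,000; receiving stolen property $25,100.
Stacking rule: highest base plus 10% of each additional charge. Highest is extortion at $96,000. Additional: $25,100 × 10% = $2,510. Combined base = $96,000 + $2,510 = $98,510.
Offense was committed for financial gain (+20%): $98,510 × 1.2 = $118,212.
Defendant was on pretrial release at the time (+$15,750 flat): $118,212 + $15,750 = $133,962.
Defendant has surrendered passport (−$750 flat): $133,962 − $750 = $133,212.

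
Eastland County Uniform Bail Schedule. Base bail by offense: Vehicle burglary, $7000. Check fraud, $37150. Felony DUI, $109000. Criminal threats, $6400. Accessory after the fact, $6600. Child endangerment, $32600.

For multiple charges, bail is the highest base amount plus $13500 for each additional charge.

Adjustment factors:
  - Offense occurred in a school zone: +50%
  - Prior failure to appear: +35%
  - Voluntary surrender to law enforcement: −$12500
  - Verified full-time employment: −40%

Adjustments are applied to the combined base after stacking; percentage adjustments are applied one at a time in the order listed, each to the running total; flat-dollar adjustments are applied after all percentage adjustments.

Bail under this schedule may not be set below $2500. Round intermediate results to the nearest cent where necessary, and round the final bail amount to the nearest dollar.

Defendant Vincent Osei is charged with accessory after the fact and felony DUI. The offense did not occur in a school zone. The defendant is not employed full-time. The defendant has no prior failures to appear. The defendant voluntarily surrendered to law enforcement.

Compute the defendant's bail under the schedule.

Base amounts from the schedule: accessory after the fact $6600; felony DUI $109000.
Stacking rule: highest base plus $13500 per additional charge. Highest is felony DUI at $109000; 1 additional charge → +$13500. Combined base = $122500.
Voluntary surrender to law enforcement (−$12500 flat): $122500 − $12500 = $110000.
$110000 is at or above the $2500 minimum.

$110000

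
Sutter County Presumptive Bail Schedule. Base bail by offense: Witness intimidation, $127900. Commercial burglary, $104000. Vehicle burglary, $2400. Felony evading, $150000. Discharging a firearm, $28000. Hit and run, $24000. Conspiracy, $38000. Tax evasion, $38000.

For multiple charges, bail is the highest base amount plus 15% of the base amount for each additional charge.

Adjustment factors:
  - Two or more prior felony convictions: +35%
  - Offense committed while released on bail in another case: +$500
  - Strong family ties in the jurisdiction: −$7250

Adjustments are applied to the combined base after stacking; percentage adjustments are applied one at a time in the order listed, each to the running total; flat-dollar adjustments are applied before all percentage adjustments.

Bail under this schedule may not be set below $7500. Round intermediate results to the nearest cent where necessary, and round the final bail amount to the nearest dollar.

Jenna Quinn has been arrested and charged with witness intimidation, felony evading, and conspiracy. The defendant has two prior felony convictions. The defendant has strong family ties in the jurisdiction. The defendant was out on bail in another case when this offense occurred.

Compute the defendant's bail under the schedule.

Base amounts from the schedule: witness intimidation $127900; felony evading $150000; conspiracy $38000.
Stacking rule: highest base plus 15% of each additional charge. Highest is felony evading at $150000. Additional: $127900 × 15% = $19185; $38000 × 15% = $5700. Combined base = $150000 + $24885 = $174885.
Offense committed while released on bail in another case (+$500 flat): $174885 + $500 = $175385.
Strong family ties in the jurisdiction (−$7250 flat): $175385 − $7250 = $168135.
Two or more prior felony convictions (+35%): $168135 × 1.35 = $226982.25.
$226982.25 is at or above the $7500 minimum.
Rounded to the nearest dollar: $226982.

$226982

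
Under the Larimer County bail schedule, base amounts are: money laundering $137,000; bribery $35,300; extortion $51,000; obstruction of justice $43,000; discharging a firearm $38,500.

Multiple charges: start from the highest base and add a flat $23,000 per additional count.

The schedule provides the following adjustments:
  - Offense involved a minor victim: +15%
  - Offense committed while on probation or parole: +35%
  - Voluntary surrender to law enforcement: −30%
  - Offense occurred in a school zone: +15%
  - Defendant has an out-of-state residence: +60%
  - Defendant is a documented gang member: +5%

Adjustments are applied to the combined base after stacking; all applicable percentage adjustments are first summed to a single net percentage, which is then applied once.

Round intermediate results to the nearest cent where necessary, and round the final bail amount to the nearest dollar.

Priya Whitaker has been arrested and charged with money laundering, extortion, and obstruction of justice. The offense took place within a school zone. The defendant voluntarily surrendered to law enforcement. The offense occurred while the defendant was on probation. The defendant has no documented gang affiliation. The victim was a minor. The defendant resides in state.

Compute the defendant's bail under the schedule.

$247,050

Base amounts from the schedule: money laundering $137,000; extortion $51,000; obstruction of justice $43,000.
Stacking rule: highest base plus $23,000 per additional charge. Highest is money laundering at $137,000; 2 additional charges → +$46,000. Combined base = $183,000.
Net percentage adjustment: +15% +35% −30% +15% = +35%. $183,000 × 1.35 = $247,050.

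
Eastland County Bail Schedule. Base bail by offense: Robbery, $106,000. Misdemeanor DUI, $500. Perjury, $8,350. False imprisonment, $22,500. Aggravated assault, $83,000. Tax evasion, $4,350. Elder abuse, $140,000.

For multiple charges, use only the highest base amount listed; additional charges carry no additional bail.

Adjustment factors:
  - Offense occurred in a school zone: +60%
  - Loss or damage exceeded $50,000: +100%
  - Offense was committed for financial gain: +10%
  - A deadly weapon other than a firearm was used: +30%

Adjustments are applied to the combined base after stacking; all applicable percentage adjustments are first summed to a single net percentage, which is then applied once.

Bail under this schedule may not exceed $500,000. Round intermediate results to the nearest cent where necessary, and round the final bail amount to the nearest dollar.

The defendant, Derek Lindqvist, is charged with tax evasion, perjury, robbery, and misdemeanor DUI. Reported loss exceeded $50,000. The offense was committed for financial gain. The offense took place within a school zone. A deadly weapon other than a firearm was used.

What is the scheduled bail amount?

$318,000

Base amounts from the schedule: tax evasion $4,350; perjury $8,350; robbery $106,000; misdemeanor DUI $500.
Stacking rule: use the highest base only. Highest is robbery at $106,000. Combined base = $106,000.
Net percentage adjustment: +60% +100% +10% +30% = +200%. $106,000 × 3 = $318,000.
$318,000 is within the $500,000 maximum.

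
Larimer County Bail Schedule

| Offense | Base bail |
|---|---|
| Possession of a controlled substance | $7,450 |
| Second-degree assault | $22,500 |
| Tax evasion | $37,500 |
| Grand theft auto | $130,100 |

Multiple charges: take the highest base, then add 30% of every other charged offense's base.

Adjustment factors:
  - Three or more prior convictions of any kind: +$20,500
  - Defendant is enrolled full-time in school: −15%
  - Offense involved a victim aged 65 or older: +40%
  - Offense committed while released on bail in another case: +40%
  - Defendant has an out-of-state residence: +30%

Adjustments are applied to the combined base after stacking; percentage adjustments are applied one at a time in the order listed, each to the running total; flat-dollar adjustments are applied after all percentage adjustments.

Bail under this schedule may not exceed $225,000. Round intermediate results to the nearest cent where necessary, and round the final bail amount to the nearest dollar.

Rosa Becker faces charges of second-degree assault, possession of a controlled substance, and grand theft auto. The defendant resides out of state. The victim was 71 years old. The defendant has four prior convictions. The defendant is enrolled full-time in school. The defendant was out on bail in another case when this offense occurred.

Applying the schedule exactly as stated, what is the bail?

$225,000

Base amounts from the schedule: second-degree assault $22,500; possession of a controlled substance $7,450; grand theft auto $130,100.
Stacking rule: highest base plus 30% of each additional charge. Highest is grand theft auto at $130,100. Additional: $22,500 × 30% = $6,750; $7,450 × 30% = $2,235. Combined base = $130,100 + $8,985 = $139,085.
Defendant is enrolled full-time in school (−15%): $139,085 × 0.85 = $118,222.25.
Offense involved a victim aged 65 or older (+40%): $118,222.25 × 1.4 = $165,511.15.
Offense committed while released on bail in another case (+40%): $165,511.15 × 1.4 = $231,715.61.
Defendant has an out-of-state residence (+30%): $231,715.61 × 1.3 = $301,230.29.
Three or more prior convictions of any kind (+$20,500 flat): $301,230.29 + $20,500 = $321,730.29.
Result $321,730.29 exceeds the maximum of $225,000; bail is capped at $225,000.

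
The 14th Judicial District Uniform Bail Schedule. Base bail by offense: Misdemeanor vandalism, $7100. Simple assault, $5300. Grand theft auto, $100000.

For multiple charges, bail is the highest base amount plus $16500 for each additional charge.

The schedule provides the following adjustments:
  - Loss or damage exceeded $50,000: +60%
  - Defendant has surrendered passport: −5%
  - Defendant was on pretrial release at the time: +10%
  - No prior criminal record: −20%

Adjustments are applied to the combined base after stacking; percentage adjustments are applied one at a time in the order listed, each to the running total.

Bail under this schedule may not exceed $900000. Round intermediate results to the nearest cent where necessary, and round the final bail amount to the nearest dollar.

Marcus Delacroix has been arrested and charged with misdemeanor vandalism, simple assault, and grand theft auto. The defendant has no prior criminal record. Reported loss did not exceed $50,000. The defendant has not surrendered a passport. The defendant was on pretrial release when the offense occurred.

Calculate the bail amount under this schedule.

Base amounts from the schedule: misdemeanor vandalism $7100; simple assault $5300; grand theft auto $100000.
Stacking rule: highest base plus $16500 per additional charge. Highest is grand theft auto at $100000; 2 additional charges → +$33000. Combined base = $133000.
Defendant was on pretrial release at the time (+10%): $133000 × 1.1 = $146300.
No prior criminal record (−20%): $146300 × 0.8 = $117040.
$117040 is within the $900000 maximum.

$117040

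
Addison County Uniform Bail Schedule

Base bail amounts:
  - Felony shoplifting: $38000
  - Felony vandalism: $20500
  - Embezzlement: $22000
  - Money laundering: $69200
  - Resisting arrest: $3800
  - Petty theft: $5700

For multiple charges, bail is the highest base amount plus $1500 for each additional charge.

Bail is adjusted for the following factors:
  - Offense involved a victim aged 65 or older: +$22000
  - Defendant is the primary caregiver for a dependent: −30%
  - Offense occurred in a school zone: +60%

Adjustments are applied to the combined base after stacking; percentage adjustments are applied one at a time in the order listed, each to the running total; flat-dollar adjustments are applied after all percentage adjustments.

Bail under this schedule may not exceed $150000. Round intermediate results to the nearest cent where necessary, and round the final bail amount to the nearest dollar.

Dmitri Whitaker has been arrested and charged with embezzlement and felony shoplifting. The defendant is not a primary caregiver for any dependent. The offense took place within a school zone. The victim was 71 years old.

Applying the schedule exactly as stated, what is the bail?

$85200

Base amounts from the schedule: embezzlement $22000; felony shoplifting $38000.
Stacking rule: highest base plus $1500 per additional charge. Highest is felony shoplifting at $38000; 1 additional charge → +$1500. Combined base = $39500.
Offense occurred in a school zone (+60%): $39500 × 1.6 = $63200.
Offense involved a victim aged 65 or older (+$22000 flat): $63200 + $22000 = $85200.
$85200 is within the $150000 maximum.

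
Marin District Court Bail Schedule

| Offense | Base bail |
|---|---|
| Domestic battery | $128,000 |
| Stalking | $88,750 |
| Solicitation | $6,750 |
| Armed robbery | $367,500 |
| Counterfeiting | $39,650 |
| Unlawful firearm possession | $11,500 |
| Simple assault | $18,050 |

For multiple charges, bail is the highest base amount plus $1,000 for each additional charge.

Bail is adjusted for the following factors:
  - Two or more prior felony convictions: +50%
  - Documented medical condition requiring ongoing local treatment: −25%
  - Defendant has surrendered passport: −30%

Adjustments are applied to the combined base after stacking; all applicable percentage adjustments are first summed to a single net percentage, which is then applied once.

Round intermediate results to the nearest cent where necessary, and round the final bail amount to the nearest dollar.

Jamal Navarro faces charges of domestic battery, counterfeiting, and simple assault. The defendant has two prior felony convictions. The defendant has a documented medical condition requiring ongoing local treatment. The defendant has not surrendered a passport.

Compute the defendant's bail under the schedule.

Base amounts from the schedule: domestic battery $128,000; counterfeiting $39,650; simple assault $18,050.
Stacking rule: highest base plus $1,000 per additional charge. Highest is domestic battery at $128,000; 2 additional charges → +$2,000. Combined base = $130,000.
Net percentage adjustment: +50% −25% = +25%. $130,000 × 1.25 = $162,500.

$162,500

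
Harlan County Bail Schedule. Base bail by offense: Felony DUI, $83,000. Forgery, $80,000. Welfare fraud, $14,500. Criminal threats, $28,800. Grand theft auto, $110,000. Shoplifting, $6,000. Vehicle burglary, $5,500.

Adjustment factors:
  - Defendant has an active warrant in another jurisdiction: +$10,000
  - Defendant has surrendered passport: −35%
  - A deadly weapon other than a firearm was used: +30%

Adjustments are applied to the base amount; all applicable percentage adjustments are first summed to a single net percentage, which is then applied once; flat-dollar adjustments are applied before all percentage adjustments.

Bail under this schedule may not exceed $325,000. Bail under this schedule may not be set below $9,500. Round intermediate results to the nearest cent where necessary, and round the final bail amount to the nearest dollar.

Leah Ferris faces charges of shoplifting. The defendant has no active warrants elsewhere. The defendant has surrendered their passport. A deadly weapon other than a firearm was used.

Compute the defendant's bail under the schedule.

$9,500

Base amounts from the schedule: shoplifting $6,000.
Single charge. Combined base = $6,000.
Net percentage adjustment: −35% +30% = −5%. $6,000 × 0.95 = $5,700.
$5,700 is within the $325,000 maximum.
Result $5,700 is below the minimum of $9,500; bail is set at the minimum $9,500.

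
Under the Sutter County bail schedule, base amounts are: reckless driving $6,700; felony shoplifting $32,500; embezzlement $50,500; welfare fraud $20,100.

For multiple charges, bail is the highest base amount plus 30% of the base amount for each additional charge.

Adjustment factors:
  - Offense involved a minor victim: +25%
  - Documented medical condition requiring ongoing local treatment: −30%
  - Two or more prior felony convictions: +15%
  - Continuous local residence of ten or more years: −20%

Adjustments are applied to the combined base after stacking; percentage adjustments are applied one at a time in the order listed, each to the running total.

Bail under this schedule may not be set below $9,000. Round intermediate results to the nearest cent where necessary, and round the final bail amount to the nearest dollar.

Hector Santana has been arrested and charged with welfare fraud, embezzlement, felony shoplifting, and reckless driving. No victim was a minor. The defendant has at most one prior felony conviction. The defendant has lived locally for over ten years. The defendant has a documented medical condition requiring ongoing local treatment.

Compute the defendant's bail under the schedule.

Base amounts from the schedule: welfare fraud $20,100; embezzlement $50,500; felony shoplifting $32,500; reckless driving $6,700.
Stacking rule: highest base plus 30% of each additional charge. Highest is embezzlement at $50,500. Additional: $20,100 × 30% = $6,030; $32,500 × 30% = $9,750; $6,700 × 30% = $2,010. Combined base = $50,500 + $17,790 = $68,290.
Documented medical condition requiring ongoing local treatment (−30%): $68,290 × 0.7 = $47,803.
Continuous local residence of ten or more years (−20%): $47,803 × 0.8 = $38,242.40.
$38,242.40 is at or above the $9,000 minimum.
Rounded to the nearest dollar: $38,242.

$38,242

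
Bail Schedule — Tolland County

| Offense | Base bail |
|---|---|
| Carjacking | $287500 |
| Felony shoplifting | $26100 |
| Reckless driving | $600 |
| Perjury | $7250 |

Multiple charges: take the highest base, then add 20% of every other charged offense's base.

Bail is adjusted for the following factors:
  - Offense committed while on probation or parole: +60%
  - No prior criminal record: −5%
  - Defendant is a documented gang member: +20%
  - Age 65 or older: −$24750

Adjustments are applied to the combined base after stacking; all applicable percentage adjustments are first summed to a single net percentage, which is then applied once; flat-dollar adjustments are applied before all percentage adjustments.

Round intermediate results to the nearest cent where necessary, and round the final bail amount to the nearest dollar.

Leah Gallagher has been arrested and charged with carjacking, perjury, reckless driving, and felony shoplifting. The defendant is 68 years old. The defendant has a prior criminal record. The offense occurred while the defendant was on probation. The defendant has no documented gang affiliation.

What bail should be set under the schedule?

$431264

Base amounts from the schedule: carjacking $287500; perjury $7250; reckless driving $600; felony shoplifting $26100.
Stacking rule: highest base plus 20% of each additional charge. Highest is carjacking at $287500. Additional: $7250 × 20% = $1450; $600 × 20% = $120; $26100 × 20% = $5220. Combined base = $287500 + $6790 = $294290.
Age 65 or older (−$24750 flat): $294290 − $24750 = $269540.
Offense committed while on probation or parole (+60%): $269540 × 1.6 = $431264.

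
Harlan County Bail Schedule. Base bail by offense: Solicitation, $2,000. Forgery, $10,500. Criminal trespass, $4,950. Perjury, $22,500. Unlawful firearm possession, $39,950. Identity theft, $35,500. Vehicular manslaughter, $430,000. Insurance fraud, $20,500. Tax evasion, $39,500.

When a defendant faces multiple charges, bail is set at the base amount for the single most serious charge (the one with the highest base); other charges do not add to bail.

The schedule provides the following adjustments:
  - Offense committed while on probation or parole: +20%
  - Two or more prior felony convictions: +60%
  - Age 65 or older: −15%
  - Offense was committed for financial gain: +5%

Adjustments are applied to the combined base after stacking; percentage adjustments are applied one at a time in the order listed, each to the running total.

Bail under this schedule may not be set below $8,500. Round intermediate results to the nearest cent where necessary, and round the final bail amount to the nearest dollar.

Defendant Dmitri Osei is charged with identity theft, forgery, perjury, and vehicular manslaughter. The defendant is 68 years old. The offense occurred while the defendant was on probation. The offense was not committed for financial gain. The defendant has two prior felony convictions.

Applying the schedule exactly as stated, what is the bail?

$701,760

Base amounts from the schedule: identity theft $35,500; forgery $10,500; perjury $22,500; vehicular manslaughter $430,000.
Stacking rule: use the highest base only. Highest is vehicular manslaughter at $430,000. Combined base = $430,000.
Offense committed while on probation or parole (+20%): $430,000 × 1.2 = $516,000.
Two or more prior felony convictions (+60%): $516,000 × 1.6 = $825,600.
Age 65 or older (−15%): $825,600 × 0.85 = $701,760.
$701,760 is at or above the $8,500 minimum.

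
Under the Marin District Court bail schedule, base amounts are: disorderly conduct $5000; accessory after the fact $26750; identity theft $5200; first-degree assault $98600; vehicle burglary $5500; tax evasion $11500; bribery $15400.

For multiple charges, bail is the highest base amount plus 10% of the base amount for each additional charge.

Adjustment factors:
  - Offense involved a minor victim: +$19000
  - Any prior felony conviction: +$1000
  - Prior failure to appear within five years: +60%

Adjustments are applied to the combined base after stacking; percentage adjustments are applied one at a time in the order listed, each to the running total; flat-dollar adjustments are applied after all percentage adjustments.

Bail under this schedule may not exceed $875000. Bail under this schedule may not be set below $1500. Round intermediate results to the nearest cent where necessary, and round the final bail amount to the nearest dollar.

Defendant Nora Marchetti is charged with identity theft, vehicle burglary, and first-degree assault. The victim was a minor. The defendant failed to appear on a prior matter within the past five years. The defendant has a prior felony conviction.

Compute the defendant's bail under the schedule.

Base amounts from the schedule: identity theft $5200; vehicle burglary $5500; first-degree assault $98600.
Stacking rule: highest base plus 10% of each additional charge. Highest is first-degree assault at $98600. Additional: $5200 × 10% = $520; $5500 × 10% = $550. Combined base = $98600 + $1070 = $99670.
Prior failure to appear within five years (+60%): $99670 × 1.6 = $159472.
Offense involved a minor victim (+$19000 flat): $159472 + $19000 = $178472.
Any prior felony conviction (+$1000 flat): $178472 + $1000 = $179472.
$179472 is within the $875000 maximum.
$179472 is at or above the $1500 minimum.

$179472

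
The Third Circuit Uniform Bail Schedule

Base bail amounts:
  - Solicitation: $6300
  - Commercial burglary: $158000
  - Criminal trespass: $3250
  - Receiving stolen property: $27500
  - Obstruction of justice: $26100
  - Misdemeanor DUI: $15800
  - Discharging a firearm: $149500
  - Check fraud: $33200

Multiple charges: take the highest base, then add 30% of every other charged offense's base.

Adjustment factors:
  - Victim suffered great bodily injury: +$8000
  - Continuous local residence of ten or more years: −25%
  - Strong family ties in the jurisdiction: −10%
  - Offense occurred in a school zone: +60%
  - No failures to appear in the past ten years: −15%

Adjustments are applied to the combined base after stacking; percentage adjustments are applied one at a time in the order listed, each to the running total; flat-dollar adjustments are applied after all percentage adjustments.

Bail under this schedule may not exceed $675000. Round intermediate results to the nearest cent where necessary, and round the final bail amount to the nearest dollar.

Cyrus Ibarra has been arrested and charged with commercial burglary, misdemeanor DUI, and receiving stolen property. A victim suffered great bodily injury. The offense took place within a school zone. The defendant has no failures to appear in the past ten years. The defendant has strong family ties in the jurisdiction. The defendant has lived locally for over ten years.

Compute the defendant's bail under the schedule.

Base amounts from the schedule: commercial burglary $158000; misdemeanor DUI $15800; receiving stolen property $27500.
Stacking rule: highest base plus 30% of each additional charge. Highest is commercial burglary at $158000. Additional: $15800 × 30% = $4740; $27500 × 30% = $8250. Combined base = $158000 + $12990 = $170990.
Continuous local residence of ten or more years (−25%): $170990 × 0.75 = $128242.50.
Strong family ties in the jurisdiction (−10%): $128242.50 × 0.9 = $115418.25.
Offense occurred in a school zone (+60%): $115418.25 × 1.6 = $184669.20.
No failures to appear in the past ten years (−15%): $184669.20 × 0.85 = $156968.82.
Victim suffered great bodily injury (+$8000 flat): $156968.82 + $8000 = $164968.82.
$164968.82 is within the $675000 maximum.
Rounded to the nearest dollar: $164969.

$164969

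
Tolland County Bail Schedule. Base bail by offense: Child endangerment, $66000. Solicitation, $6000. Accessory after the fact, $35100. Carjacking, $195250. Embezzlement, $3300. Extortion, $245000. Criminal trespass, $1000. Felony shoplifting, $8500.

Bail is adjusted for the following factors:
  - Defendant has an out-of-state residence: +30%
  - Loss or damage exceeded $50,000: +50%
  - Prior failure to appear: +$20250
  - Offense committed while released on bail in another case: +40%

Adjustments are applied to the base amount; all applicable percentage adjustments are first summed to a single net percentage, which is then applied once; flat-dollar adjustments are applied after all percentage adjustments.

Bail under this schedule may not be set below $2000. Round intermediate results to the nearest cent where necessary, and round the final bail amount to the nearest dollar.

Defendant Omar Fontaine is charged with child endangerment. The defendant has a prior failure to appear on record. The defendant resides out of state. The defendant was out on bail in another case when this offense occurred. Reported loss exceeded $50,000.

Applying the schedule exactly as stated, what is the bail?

Base amounts from the schedule: child endangerment $66000.
Single charge. Combined base = $66000.
Net percentage adjustment: +30% +50% +40% = +120%. $66000 × 2.2 = $145200.
Prior failure to appear (+$20250 flat): $145200 + $20250 = $165450.
$165450 is at or above the $2000 minimum.

$165450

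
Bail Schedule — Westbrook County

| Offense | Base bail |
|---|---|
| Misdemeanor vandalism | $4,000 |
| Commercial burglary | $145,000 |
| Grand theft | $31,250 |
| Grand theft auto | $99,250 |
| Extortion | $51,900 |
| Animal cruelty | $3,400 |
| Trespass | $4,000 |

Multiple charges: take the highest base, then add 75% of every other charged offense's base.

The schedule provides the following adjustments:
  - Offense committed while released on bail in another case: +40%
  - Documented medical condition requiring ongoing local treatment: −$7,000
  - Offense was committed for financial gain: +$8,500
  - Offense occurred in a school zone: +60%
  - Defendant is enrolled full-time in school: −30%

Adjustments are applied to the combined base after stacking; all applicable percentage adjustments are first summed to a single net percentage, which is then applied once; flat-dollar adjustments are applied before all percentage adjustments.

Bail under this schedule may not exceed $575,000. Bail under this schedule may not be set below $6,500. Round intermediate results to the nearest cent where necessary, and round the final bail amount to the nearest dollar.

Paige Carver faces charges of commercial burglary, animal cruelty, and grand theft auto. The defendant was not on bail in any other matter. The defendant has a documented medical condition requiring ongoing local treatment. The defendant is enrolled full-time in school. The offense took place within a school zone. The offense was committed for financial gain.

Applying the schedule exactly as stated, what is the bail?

$290,534

Base amounts from the schedule: commercial burglary $145,000; animal cruelty $3,400; grand theft auto $99,250.
Stacking rule: highest base plus 75% of each additional charge. Highest is commercial burglary at $145,000. Additional: $3,400 × 75% = $2,550; $99,250 × 75% = $74,437.50. Combined base = $145,000 + $76,987.50 = $221,987.50.
Documented medical condition requiring ongoing local treatment (−$7,000 flat): $221,987.50 − $7,000 = $214,987.50.
Offense was committed for financial gain (+$8,500 flat): $214,987.50 + $8,500 = $223,487.50.
Net percentage adjustment: +60% −30% = +30%. $223,487.50 × 1.3 = $290,533.75.
$290,533.75 is within the $575,000 maximum.
$290,533.75 is at or above the $6,500 minimum.
Rounded to the nearest dollar: $290,534.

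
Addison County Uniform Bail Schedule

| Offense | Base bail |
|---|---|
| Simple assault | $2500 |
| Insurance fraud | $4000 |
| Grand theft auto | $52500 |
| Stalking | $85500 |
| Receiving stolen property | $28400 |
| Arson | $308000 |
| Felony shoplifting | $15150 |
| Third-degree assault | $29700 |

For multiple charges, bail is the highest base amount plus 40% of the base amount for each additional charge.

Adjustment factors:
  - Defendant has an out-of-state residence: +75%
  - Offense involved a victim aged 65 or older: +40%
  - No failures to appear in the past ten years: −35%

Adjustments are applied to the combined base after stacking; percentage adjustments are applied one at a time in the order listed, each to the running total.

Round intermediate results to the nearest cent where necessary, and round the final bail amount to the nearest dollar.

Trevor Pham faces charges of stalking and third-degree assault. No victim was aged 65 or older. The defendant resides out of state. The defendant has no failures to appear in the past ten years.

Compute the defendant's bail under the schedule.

$110770

Base amounts from the schedule: stalking $85500; third-degree assault $29700.
Stacking rule: highest base plus 40% of each additional charge. Highest is stalking at $85500. Additional: $29700 × 40% = $11880. Combined base = $85500 + $11880 = $97380.
Defendant has an out-of-state residence (+75%): $97380 × 1.75 = $170415.
No failures to appear in the past ten years (−35%): $170415 × 0.65 = $110769.75.
Rounded to the nearest dollar: $110770.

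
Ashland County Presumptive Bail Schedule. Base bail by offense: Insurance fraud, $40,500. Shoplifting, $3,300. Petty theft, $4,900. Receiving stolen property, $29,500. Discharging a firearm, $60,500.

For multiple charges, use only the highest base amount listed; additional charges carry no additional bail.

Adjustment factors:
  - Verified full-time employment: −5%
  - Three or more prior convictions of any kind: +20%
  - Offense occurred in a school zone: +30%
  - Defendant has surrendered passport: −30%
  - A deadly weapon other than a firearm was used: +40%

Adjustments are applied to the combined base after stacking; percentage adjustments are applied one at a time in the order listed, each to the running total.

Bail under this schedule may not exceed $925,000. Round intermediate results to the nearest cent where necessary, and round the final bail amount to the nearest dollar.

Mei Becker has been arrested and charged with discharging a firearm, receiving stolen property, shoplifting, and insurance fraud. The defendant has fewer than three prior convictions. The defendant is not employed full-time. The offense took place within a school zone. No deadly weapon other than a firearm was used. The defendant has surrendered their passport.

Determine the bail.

Base amounts from the schedule: discharging a firearm $60,500; receiving stolen property $29,500; shoplifting $3,300; insurance fraud $40,500.
Stacking rule: use the highest base only. Highest is discharging a firearm at $60,500. Combined base = $60,500.
Offense occurred in a school zone (+30%): $60,500 × 1.3 = $78,650.
Defendant has surrendered passport (−30%): $78,650 × 0.7 = $55,055.
$55,055 is within the $925,000 maximum.

$55,055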